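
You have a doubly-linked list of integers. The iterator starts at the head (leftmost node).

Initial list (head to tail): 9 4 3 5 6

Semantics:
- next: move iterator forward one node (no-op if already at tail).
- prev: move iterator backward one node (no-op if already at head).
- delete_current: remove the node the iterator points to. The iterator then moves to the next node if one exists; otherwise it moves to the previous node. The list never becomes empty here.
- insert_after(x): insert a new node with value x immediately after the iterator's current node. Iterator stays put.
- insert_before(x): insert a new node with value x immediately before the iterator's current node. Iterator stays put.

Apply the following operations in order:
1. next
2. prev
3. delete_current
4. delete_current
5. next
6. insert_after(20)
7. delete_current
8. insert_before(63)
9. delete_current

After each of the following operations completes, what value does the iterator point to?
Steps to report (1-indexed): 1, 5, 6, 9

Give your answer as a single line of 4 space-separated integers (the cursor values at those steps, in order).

After 1 (next): list=[9, 4, 3, 5, 6] cursor@4
After 2 (prev): list=[9, 4, 3, 5, 6] cursor@9
After 3 (delete_current): list=[4, 3, 5, 6] cursor@4
After 4 (delete_current): list=[3, 5, 6] cursor@3
After 5 (next): list=[3, 5, 6] cursor@5
After 6 (insert_after(20)): list=[3, 5, 20, 6] cursor@5
After 7 (delete_current): list=[3, 20, 6] cursor@20
After 8 (insert_before(63)): list=[3, 63, 20, 6] cursor@20
After 9 (delete_current): list=[3, 63, 6] cursor@6

Answer: 4 5 5 6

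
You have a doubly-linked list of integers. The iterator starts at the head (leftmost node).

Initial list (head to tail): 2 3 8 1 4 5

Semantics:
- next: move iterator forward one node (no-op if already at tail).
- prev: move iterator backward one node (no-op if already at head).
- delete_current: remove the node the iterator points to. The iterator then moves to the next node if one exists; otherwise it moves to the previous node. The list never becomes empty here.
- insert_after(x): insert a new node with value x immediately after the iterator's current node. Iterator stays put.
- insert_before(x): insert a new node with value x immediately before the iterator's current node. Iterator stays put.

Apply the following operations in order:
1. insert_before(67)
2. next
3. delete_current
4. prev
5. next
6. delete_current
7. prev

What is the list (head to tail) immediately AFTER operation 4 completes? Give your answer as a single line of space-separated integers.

After 1 (insert_before(67)): list=[67, 2, 3, 8, 1, 4, 5] cursor@2
After 2 (next): list=[67, 2, 3, 8, 1, 4, 5] cursor@3
After 3 (delete_current): list=[67, 2, 8, 1, 4, 5] cursor@8
After 4 (prev): list=[67, 2, 8, 1, 4, 5] cursor@2

Answer: 67 2 8 1 4 5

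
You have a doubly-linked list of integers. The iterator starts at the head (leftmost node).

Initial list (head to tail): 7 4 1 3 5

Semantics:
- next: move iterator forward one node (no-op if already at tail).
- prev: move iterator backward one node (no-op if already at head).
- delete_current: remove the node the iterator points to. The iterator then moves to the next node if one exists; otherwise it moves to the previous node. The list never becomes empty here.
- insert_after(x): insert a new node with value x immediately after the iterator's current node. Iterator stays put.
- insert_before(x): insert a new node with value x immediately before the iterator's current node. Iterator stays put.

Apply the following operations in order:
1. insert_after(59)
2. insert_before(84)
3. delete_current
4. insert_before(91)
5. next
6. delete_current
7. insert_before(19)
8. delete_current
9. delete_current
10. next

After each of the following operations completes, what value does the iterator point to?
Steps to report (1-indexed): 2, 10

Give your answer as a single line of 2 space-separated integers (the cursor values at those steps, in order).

After 1 (insert_after(59)): list=[7, 59, 4, 1, 3, 5] cursor@7
After 2 (insert_before(84)): list=[84, 7, 59, 4, 1, 3, 5] cursor@7
After 3 (delete_current): list=[84, 59, 4, 1, 3, 5] cursor@59
After 4 (insert_before(91)): list=[84, 91, 59, 4, 1, 3, 5] cursor@59
After 5 (next): list=[84, 91, 59, 4, 1, 3, 5] cursor@4
After 6 (delete_current): list=[84, 91, 59, 1, 3, 5] cursor@1
After 7 (insert_before(19)): list=[84, 91, 59, 19, 1, 3, 5] cursor@1
After 8 (delete_current): list=[84, 91, 59, 19, 3, 5] cursor@3
After 9 (delete_current): list=[84, 91, 59, 19, 5] cursor@5
After 10 (next): list=[84, 91, 59, 19, 5] cursor@5

Answer: 7 5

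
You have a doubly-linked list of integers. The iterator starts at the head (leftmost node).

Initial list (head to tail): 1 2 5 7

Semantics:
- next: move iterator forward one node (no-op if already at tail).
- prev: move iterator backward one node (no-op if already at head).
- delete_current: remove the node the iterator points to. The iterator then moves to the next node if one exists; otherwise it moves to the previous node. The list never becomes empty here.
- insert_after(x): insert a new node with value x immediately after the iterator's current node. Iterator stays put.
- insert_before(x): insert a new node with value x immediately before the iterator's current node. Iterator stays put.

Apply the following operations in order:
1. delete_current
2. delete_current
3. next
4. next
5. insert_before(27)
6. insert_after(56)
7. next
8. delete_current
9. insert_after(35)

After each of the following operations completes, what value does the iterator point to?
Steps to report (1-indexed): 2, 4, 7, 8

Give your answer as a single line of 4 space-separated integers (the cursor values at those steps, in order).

After 1 (delete_current): list=[2, 5, 7] cursor@2
After 2 (delete_current): list=[5, 7] cursor@5
After 3 (next): list=[5, 7] cursor@7
After 4 (next): list=[5, 7] cursor@7
After 5 (insert_before(27)): list=[5, 27, 7] cursor@7
After 6 (insert_after(56)): list=[5, 27, 7, 56] cursor@7
After 7 (next): list=[5, 27, 7, 56] cursor@56
After 8 (delete_current): list=[5, 27, 7] cursor@7
After 9 (insert_after(35)): list=[5, 27, 7, 35] cursor@7

Answer: 5 7 56 7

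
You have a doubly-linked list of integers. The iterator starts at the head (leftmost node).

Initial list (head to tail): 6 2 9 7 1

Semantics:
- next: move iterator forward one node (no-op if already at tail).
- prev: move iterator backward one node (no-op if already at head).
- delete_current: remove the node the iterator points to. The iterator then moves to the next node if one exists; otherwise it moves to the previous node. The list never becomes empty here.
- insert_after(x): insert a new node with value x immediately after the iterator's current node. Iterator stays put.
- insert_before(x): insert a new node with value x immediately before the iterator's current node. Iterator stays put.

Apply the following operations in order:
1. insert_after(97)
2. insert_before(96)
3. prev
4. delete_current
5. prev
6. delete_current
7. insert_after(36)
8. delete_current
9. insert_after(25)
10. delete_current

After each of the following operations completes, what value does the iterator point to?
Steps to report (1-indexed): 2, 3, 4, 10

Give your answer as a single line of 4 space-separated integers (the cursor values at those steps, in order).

Answer: 6 96 6 25

Derivation:
After 1 (insert_after(97)): list=[6, 97, 2, 9, 7, 1] cursor@6
After 2 (insert_before(96)): list=[96, 6, 97, 2, 9, 7, 1] cursor@6
After 3 (prev): list=[96, 6, 97, 2, 9, 7, 1] cursor@96
After 4 (delete_current): list=[6, 97, 2, 9, 7, 1] cursor@6
After 5 (prev): list=[6, 97, 2, 9, 7, 1] cursor@6
After 6 (delete_current): list=[97, 2, 9, 7, 1] cursor@97
After 7 (insert_after(36)): list=[97, 36, 2, 9, 7, 1] cursor@97
After 8 (delete_current): list=[36, 2, 9, 7, 1] cursor@36
After 9 (insert_after(25)): list=[36, 25, 2, 9, 7, 1] cursor@36
After 10 (delete_current): list=[25, 2, 9, 7, 1] cursor@25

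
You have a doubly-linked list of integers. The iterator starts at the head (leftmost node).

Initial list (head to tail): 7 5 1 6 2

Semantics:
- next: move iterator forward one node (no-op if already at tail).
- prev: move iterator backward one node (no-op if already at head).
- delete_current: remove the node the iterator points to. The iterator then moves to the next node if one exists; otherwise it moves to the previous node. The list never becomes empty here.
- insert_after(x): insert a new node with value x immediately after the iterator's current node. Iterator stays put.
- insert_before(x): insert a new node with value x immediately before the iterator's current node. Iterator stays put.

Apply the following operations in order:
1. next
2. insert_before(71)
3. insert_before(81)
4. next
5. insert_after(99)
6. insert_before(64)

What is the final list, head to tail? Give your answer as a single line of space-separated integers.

Answer: 7 71 81 5 64 1 99 6 2

Derivation:
After 1 (next): list=[7, 5, 1, 6, 2] cursor@5
After 2 (insert_before(71)): list=[7, 71, 5, 1, 6, 2] cursor@5
After 3 (insert_before(81)): list=[7, 71, 81, 5, 1, 6, 2] cursor@5
After 4 (next): list=[7, 71, 81, 5, 1, 6, 2] cursor@1
After 5 (insert_after(99)): list=[7, 71, 81, 5, 1, 99, 6, 2] cursor@1
After 6 (insert_before(64)): list=[7, 71, 81, 5, 64, 1, 99, 6, 2] cursor@1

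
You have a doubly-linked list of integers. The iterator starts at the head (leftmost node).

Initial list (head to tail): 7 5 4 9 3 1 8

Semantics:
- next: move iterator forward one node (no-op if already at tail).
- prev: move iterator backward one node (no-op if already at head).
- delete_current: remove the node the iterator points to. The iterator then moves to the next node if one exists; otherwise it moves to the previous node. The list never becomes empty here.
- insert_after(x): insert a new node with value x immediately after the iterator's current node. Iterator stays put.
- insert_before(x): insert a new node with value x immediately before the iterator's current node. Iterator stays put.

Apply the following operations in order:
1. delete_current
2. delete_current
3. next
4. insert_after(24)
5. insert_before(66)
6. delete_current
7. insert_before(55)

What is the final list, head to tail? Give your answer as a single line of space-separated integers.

Answer: 4 66 55 24 3 1 8

Derivation:
After 1 (delete_current): list=[5, 4, 9, 3, 1, 8] cursor@5
After 2 (delete_current): list=[4, 9, 3, 1, 8] cursor@4
After 3 (next): list=[4, 9, 3, 1, 8] cursor@9
After 4 (insert_after(24)): list=[4, 9, 24, 3, 1, 8] cursor@9
After 5 (insert_before(66)): list=[4, 66, 9, 24, 3, 1, 8] cursor@9
After 6 (delete_current): list=[4, 66, 24, 3, 1, 8] cursor@24
After 7 (insert_before(55)): list=[4, 66, 55, 24, 3, 1, 8] cursor@24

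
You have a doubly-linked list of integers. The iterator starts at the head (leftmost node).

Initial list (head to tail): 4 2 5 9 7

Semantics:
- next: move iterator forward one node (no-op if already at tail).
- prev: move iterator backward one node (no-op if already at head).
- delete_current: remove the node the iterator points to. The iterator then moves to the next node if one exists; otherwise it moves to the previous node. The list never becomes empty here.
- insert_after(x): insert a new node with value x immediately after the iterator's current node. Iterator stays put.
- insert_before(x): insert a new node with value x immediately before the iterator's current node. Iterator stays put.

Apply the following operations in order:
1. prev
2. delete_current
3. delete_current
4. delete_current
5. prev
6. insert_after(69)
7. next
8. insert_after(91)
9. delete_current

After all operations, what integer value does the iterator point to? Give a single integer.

Answer: 91

Derivation:
After 1 (prev): list=[4, 2, 5, 9, 7] cursor@4
After 2 (delete_current): list=[2, 5, 9, 7] cursor@2
After 3 (delete_current): list=[5, 9, 7] cursor@5
After 4 (delete_current): list=[9, 7] cursor@9
After 5 (prev): list=[9, 7] cursor@9
After 6 (insert_after(69)): list=[9, 69, 7] cursor@9
After 7 (next): list=[9, 69, 7] cursor@69
After 8 (insert_after(91)): list=[9, 69, 91, 7] cursor@69
After 9 (delete_current): list=[9, 91, 7] cursor@91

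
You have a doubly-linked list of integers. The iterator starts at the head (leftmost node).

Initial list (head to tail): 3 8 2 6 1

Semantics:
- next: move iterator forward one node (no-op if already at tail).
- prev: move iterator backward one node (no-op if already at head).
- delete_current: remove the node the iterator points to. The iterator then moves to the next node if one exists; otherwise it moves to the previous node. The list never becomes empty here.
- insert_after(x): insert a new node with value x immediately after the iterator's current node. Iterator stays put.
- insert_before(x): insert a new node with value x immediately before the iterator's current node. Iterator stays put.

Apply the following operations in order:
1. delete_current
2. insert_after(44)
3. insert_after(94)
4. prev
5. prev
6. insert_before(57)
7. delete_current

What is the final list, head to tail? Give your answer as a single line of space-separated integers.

Answer: 57 94 44 2 6 1

Derivation:
After 1 (delete_current): list=[8, 2, 6, 1] cursor@8
After 2 (insert_after(44)): list=[8, 44, 2, 6, 1] cursor@8
After 3 (insert_after(94)): list=[8, 94, 44, 2, 6, 1] cursor@8
After 4 (prev): list=[8, 94, 44, 2, 6, 1] cursor@8
After 5 (prev): list=[8, 94, 44, 2, 6, 1] cursor@8
After 6 (insert_before(57)): list=[57, 8, 94, 44, 2, 6, 1] cursor@8
After 7 (delete_current): list=[57, 94, 44, 2, 6, 1] cursor@94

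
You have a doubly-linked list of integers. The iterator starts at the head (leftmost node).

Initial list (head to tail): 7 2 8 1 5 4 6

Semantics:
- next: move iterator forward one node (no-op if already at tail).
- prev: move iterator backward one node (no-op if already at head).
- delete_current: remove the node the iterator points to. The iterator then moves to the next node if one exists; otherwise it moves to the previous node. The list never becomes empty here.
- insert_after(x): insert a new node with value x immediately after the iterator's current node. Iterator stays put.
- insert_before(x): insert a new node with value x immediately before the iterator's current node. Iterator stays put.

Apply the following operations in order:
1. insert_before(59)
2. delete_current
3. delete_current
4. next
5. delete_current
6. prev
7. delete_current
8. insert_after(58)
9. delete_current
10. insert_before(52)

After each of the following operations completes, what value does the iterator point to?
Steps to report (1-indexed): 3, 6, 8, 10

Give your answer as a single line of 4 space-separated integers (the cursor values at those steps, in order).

After 1 (insert_before(59)): list=[59, 7, 2, 8, 1, 5, 4, 6] cursor@7
After 2 (delete_current): list=[59, 2, 8, 1, 5, 4, 6] cursor@2
After 3 (delete_current): list=[59, 8, 1, 5, 4, 6] cursor@8
After 4 (next): list=[59, 8, 1, 5, 4, 6] cursor@1
After 5 (delete_current): list=[59, 8, 5, 4, 6] cursor@5
After 6 (prev): list=[59, 8, 5, 4, 6] cursor@8
After 7 (delete_current): list=[59, 5, 4, 6] cursor@5
After 8 (insert_after(58)): list=[59, 5, 58, 4, 6] cursor@5
After 9 (delete_current): list=[59, 58, 4, 6] cursor@58
After 10 (insert_before(52)): list=[59, 52, 58, 4, 6] cursor@58

Answer: 8 8 5 58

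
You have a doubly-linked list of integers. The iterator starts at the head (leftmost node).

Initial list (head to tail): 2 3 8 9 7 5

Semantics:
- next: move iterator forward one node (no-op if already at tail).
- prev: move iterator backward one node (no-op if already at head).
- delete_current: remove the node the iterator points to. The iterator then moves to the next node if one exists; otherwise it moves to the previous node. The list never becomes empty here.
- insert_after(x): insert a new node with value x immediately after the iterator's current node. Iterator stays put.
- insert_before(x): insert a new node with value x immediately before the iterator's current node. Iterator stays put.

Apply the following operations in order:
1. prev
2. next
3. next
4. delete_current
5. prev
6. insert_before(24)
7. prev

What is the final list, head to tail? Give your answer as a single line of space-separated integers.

After 1 (prev): list=[2, 3, 8, 9, 7, 5] cursor@2
After 2 (next): list=[2, 3, 8, 9, 7, 5] cursor@3
After 3 (next): list=[2, 3, 8, 9, 7, 5] cursor@8
After 4 (delete_current): list=[2, 3, 9, 7, 5] cursor@9
After 5 (prev): list=[2, 3, 9, 7, 5] cursor@3
After 6 (insert_before(24)): list=[2, 24, 3, 9, 7, 5] cursor@3
After 7 (prev): list=[2, 24, 3, 9, 7, 5] cursor@24

Answer: 2 24 3 9 7 5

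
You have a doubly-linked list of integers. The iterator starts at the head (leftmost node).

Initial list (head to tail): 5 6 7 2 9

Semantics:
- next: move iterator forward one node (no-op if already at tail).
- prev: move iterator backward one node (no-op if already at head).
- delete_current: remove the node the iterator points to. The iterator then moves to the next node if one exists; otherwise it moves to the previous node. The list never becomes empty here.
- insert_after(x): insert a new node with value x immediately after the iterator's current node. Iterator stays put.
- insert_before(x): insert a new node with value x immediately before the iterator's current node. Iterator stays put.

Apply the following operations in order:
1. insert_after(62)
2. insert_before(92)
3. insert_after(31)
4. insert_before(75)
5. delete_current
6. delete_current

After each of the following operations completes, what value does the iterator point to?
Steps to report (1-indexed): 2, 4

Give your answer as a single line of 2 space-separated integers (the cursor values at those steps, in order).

After 1 (insert_after(62)): list=[5, 62, 6, 7, 2, 9] cursor@5
After 2 (insert_before(92)): list=[92, 5, 62, 6, 7, 2, 9] cursor@5
After 3 (insert_after(31)): list=[92, 5, 31, 62, 6, 7, 2, 9] cursor@5
After 4 (insert_before(75)): list=[92, 75, 5, 31, 62, 6, 7, 2, 9] cursor@5
After 5 (delete_current): list=[92, 75, 31, 62, 6, 7, 2, 9] cursor@31
After 6 (delete_current): list=[92, 75, 62, 6, 7, 2, 9] cursor@62

Answer: 5 5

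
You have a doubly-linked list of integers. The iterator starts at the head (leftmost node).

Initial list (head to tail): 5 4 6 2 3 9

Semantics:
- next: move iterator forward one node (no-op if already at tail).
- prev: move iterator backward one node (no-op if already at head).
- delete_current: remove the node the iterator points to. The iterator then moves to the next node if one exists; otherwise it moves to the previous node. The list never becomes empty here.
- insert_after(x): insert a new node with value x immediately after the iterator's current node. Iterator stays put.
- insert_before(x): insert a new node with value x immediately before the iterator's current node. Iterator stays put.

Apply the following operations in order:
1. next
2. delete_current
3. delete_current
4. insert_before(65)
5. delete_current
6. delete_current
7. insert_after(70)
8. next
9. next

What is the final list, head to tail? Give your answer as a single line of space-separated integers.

After 1 (next): list=[5, 4, 6, 2, 3, 9] cursor@4
After 2 (delete_current): list=[5, 6, 2, 3, 9] cursor@6
After 3 (delete_current): list=[5, 2, 3, 9] cursor@2
After 4 (insert_before(65)): list=[5, 65, 2, 3, 9] cursor@2
After 5 (delete_current): list=[5, 65, 3, 9] cursor@3
After 6 (delete_current): list=[5, 65, 9] cursor@9
After 7 (insert_after(70)): list=[5, 65, 9, 70] cursor@9
After 8 (next): list=[5, 65, 9, 70] cursor@70
After 9 (next): list=[5, 65, 9, 70] cursor@70

Answer: 5 65 9 70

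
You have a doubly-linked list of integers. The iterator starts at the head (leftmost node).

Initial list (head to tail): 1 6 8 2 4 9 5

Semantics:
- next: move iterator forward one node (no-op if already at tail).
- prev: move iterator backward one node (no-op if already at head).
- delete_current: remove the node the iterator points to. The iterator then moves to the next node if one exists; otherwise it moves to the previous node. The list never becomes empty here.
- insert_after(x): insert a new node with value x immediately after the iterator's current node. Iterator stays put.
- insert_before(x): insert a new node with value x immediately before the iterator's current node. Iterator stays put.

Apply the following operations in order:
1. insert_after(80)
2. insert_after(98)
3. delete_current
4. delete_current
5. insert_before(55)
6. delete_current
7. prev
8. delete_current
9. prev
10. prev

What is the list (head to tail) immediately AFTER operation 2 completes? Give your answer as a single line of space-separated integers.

Answer: 1 98 80 6 8 2 4 9 5

Derivation:
After 1 (insert_after(80)): list=[1, 80, 6, 8, 2, 4, 9, 5] cursor@1
After 2 (insert_after(98)): list=[1, 98, 80, 6, 8, 2, 4, 9, 5] cursor@1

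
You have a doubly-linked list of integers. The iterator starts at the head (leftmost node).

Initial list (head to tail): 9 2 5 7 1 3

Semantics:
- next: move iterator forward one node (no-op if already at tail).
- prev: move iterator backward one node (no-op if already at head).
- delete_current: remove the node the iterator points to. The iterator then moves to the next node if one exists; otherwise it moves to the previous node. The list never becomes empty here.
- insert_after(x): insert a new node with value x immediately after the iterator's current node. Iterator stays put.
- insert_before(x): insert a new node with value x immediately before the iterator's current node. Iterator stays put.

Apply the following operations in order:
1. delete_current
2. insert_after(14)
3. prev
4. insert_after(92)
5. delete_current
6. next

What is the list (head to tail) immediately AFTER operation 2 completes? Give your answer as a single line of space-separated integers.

After 1 (delete_current): list=[2, 5, 7, 1, 3] cursor@2
After 2 (insert_after(14)): list=[2, 14, 5, 7, 1, 3] cursor@2

Answer: 2 14 5 7 1 3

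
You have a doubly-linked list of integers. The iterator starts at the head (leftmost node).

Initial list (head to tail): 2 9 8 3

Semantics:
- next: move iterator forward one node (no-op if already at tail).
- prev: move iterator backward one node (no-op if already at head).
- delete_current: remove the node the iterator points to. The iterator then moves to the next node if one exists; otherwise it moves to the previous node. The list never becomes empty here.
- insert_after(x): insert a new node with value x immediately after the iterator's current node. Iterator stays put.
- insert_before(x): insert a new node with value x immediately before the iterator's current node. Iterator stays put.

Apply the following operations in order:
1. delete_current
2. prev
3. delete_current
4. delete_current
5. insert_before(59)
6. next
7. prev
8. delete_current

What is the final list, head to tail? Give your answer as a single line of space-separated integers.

After 1 (delete_current): list=[9, 8, 3] cursor@9
After 2 (prev): list=[9, 8, 3] cursor@9
After 3 (delete_current): list=[8, 3] cursor@8
After 4 (delete_current): list=[3] cursor@3
After 5 (insert_before(59)): list=[59, 3] cursor@3
After 6 (next): list=[59, 3] cursor@3
After 7 (prev): list=[59, 3] cursor@59
After 8 (delete_current): list=[3] cursor@3

Answer: 3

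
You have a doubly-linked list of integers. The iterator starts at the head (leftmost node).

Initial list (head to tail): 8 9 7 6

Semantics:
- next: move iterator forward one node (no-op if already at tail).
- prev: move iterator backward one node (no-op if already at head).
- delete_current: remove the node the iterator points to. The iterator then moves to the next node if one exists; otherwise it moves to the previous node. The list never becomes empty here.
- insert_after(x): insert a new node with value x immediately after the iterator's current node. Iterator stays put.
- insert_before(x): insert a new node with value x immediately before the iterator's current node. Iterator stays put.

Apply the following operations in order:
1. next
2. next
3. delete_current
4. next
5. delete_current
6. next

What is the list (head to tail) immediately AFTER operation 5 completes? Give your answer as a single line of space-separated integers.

After 1 (next): list=[8, 9, 7, 6] cursor@9
After 2 (next): list=[8, 9, 7, 6] cursor@7
After 3 (delete_current): list=[8, 9, 6] cursor@6
After 4 (next): list=[8, 9, 6] cursor@6
After 5 (delete_current): list=[8, 9] cursor@9

Answer: 8 9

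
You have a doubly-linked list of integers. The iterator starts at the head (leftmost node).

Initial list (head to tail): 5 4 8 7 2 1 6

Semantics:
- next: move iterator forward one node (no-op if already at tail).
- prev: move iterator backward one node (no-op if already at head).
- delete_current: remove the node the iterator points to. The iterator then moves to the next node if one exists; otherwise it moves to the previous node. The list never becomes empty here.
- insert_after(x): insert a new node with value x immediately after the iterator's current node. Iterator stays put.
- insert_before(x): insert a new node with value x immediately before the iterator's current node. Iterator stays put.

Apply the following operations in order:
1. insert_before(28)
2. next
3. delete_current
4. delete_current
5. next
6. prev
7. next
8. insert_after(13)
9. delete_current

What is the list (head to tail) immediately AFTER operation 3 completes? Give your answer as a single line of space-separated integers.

Answer: 28 5 8 7 2 1 6

Derivation:
After 1 (insert_before(28)): list=[28, 5, 4, 8, 7, 2, 1, 6] cursor@5
After 2 (next): list=[28, 5, 4, 8, 7, 2, 1, 6] cursor@4
After 3 (delete_current): list=[28, 5, 8, 7, 2, 1, 6] cursor@8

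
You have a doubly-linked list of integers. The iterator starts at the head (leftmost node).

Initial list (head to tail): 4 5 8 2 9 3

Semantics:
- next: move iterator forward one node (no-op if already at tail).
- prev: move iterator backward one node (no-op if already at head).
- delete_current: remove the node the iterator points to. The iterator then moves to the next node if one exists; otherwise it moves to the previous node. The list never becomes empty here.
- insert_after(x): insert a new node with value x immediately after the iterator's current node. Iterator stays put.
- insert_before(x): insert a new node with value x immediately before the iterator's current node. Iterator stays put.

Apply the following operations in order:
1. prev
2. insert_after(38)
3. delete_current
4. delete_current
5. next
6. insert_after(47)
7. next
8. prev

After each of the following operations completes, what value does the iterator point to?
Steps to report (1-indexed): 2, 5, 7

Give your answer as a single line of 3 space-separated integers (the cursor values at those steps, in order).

After 1 (prev): list=[4, 5, 8, 2, 9, 3] cursor@4
After 2 (insert_after(38)): list=[4, 38, 5, 8, 2, 9, 3] cursor@4
After 3 (delete_current): list=[38, 5, 8, 2, 9, 3] cursor@38
After 4 (delete_current): list=[5, 8, 2, 9, 3] cursor@5
After 5 (next): list=[5, 8, 2, 9, 3] cursor@8
After 6 (insert_after(47)): list=[5, 8, 47, 2, 9, 3] cursor@8
After 7 (next): list=[5, 8, 47, 2, 9, 3] cursor@47
After 8 (prev): list=[5, 8, 47, 2, 9, 3] cursor@8

Answer: 4 8 47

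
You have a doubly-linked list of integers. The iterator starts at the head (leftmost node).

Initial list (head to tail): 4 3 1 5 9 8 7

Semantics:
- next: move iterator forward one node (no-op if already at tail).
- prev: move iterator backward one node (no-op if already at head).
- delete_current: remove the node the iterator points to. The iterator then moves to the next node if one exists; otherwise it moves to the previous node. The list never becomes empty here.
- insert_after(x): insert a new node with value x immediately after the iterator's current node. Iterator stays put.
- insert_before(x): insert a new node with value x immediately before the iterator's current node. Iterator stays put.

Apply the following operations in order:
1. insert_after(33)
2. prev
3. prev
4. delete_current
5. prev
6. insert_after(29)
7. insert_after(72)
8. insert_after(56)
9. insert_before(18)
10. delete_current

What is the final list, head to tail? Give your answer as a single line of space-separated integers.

After 1 (insert_after(33)): list=[4, 33, 3, 1, 5, 9, 8, 7] cursor@4
After 2 (prev): list=[4, 33, 3, 1, 5, 9, 8, 7] cursor@4
After 3 (prev): list=[4, 33, 3, 1, 5, 9, 8, 7] cursor@4
After 4 (delete_current): list=[33, 3, 1, 5, 9, 8, 7] cursor@33
After 5 (prev): list=[33, 3, 1, 5, 9, 8, 7] cursor@33
After 6 (insert_after(29)): list=[33, 29, 3, 1, 5, 9, 8, 7] cursor@33
After 7 (insert_after(72)): list=[33, 72, 29, 3, 1, 5, 9, 8, 7] cursor@33
After 8 (insert_after(56)): list=[33, 56, 72, 29, 3, 1, 5, 9, 8, 7] cursor@33
After 9 (insert_before(18)): list=[18, 33, 56, 72, 29, 3, 1, 5, 9, 8, 7] cursor@33
After 10 (delete_current): list=[18, 56, 72, 29, 3, 1, 5, 9, 8, 7] cursor@56

Answer: 18 56 72 29 3 1 5 9 8 7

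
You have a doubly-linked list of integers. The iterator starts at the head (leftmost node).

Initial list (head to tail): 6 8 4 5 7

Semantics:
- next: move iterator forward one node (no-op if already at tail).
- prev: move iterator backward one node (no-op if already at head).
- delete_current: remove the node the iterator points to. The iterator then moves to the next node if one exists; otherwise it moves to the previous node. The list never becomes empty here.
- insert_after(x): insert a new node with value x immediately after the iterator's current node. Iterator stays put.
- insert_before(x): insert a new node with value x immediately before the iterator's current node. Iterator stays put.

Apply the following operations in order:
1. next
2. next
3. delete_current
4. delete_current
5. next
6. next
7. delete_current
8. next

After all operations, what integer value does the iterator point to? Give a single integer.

Answer: 8

Derivation:
After 1 (next): list=[6, 8, 4, 5, 7] cursor@8
After 2 (next): list=[6, 8, 4, 5, 7] cursor@4
After 3 (delete_current): list=[6, 8, 5, 7] cursor@5
After 4 (delete_current): list=[6, 8, 7] cursor@7
After 5 (next): list=[6, 8, 7] cursor@7
After 6 (next): list=[6, 8, 7] cursor@7
After 7 (delete_current): list=[6, 8] cursor@8
After 8 (next): list=[6, 8] cursor@8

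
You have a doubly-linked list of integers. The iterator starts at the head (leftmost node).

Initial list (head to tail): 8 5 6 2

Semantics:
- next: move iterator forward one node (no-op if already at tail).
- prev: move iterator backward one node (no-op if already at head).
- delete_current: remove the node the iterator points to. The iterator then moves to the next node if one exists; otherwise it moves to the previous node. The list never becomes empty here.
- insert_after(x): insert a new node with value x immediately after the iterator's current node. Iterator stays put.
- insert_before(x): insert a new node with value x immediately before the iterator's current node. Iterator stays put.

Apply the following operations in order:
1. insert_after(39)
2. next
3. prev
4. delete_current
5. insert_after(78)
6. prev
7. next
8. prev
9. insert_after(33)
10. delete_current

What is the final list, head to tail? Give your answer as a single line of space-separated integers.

Answer: 33 78 5 6 2

Derivation:
After 1 (insert_after(39)): list=[8, 39, 5, 6, 2] cursor@8
After 2 (next): list=[8, 39, 5, 6, 2] cursor@39
After 3 (prev): list=[8, 39, 5, 6, 2] cursor@8
After 4 (delete_current): list=[39, 5, 6, 2] cursor@39
After 5 (insert_after(78)): list=[39, 78, 5, 6, 2] cursor@39
After 6 (prev): list=[39, 78, 5, 6, 2] cursor@39
After 7 (next): list=[39, 78, 5, 6, 2] cursor@78
After 8 (prev): list=[39, 78, 5, 6, 2] cursor@39
After 9 (insert_after(33)): list=[39, 33, 78, 5, 6, 2] cursor@39
After 10 (delete_current): list=[33, 78, 5, 6, 2] cursor@33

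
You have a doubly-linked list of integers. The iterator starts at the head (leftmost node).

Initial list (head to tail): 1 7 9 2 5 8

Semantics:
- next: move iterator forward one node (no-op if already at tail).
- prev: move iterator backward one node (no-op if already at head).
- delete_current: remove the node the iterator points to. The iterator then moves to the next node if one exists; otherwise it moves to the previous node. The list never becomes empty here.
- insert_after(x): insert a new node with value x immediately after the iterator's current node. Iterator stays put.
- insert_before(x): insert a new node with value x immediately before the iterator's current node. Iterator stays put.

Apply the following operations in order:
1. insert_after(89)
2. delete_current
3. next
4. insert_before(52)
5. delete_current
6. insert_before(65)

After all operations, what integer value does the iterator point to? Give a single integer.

Answer: 9

Derivation:
After 1 (insert_after(89)): list=[1, 89, 7, 9, 2, 5, 8] cursor@1
After 2 (delete_current): list=[89, 7, 9, 2, 5, 8] cursor@89
After 3 (next): list=[89, 7, 9, 2, 5, 8] cursor@7
After 4 (insert_before(52)): list=[89, 52, 7, 9, 2, 5, 8] cursor@7
After 5 (delete_current): list=[89, 52, 9, 2, 5, 8] cursor@9
After 6 (insert_before(65)): list=[89, 52, 65, 9, 2, 5, 8] cursor@9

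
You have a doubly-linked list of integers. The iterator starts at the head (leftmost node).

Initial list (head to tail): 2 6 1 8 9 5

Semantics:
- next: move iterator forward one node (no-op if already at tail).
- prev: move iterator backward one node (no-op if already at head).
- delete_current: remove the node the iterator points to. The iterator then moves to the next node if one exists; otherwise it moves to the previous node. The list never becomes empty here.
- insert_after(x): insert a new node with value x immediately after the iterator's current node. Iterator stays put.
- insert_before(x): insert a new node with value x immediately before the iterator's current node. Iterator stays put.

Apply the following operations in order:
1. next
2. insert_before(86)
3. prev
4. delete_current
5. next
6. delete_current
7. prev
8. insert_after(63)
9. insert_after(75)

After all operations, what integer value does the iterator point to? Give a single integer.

Answer: 6

Derivation:
After 1 (next): list=[2, 6, 1, 8, 9, 5] cursor@6
After 2 (insert_before(86)): list=[2, 86, 6, 1, 8, 9, 5] cursor@6
After 3 (prev): list=[2, 86, 6, 1, 8, 9, 5] cursor@86
After 4 (delete_current): list=[2, 6, 1, 8, 9, 5] cursor@6
After 5 (next): list=[2, 6, 1, 8, 9, 5] cursor@1
After 6 (delete_current): list=[2, 6, 8, 9, 5] cursor@8
After 7 (prev): list=[2, 6, 8, 9, 5] cursor@6
After 8 (insert_after(63)): list=[2, 6, 63, 8, 9, 5] cursor@6
After 9 (insert_after(75)): list=[2, 6, 75, 63, 8, 9, 5] cursor@6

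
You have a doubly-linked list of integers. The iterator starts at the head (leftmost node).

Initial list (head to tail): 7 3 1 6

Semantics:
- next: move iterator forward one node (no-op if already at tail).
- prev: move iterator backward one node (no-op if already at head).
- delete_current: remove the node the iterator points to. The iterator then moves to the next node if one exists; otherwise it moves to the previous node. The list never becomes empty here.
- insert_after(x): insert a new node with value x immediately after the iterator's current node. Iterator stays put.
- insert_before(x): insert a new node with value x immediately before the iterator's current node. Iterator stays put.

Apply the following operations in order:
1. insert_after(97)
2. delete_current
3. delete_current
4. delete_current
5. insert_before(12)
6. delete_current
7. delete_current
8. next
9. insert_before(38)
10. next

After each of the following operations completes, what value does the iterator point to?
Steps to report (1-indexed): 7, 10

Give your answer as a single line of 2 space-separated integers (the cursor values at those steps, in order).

Answer: 12 12

Derivation:
After 1 (insert_after(97)): list=[7, 97, 3, 1, 6] cursor@7
After 2 (delete_current): list=[97, 3, 1, 6] cursor@97
After 3 (delete_current): list=[3, 1, 6] cursor@3
After 4 (delete_current): list=[1, 6] cursor@1
After 5 (insert_before(12)): list=[12, 1, 6] cursor@1
After 6 (delete_current): list=[12, 6] cursor@6
After 7 (delete_current): list=[12] cursor@12
After 8 (next): list=[12] cursor@12
After 9 (insert_before(38)): list=[38, 12] cursor@12
After 10 (next): list=[38, 12] cursor@12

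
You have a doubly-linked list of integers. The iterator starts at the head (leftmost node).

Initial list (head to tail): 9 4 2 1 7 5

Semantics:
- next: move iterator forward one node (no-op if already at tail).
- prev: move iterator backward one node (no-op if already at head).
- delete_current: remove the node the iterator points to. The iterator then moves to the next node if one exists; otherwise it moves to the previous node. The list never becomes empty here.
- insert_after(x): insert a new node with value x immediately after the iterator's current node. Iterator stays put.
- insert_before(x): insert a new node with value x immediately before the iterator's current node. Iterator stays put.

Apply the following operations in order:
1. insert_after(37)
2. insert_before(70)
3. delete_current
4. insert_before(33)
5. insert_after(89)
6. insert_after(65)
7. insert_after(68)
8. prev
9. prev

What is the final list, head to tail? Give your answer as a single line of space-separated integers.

After 1 (insert_after(37)): list=[9, 37, 4, 2, 1, 7, 5] cursor@9
After 2 (insert_before(70)): list=[70, 9, 37, 4, 2, 1, 7, 5] cursor@9
After 3 (delete_current): list=[70, 37, 4, 2, 1, 7, 5] cursor@37
After 4 (insert_before(33)): list=[70, 33, 37, 4, 2, 1, 7, 5] cursor@37
After 5 (insert_after(89)): list=[70, 33, 37, 89, 4, 2, 1, 7, 5] cursor@37
After 6 (insert_after(65)): list=[70, 33, 37, 65, 89, 4, 2, 1, 7, 5] cursor@37
After 7 (insert_after(68)): list=[70, 33, 37, 68, 65, 89, 4, 2, 1, 7, 5] cursor@37
After 8 (prev): list=[70, 33, 37, 68, 65, 89, 4, 2, 1, 7, 5] cursor@33
After 9 (prev): list=[70, 33, 37, 68, 65, 89, 4, 2, 1, 7, 5] cursor@70

Answer: 70 33 37 68 65 89 4 2 1 7 5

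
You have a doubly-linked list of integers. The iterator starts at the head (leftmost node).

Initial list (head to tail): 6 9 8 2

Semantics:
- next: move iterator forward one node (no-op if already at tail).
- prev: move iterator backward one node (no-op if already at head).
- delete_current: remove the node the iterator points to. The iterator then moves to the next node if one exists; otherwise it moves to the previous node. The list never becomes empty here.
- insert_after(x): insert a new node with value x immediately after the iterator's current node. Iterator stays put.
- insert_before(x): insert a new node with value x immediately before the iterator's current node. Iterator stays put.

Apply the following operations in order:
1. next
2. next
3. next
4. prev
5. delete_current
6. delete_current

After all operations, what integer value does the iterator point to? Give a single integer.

Answer: 9

Derivation:
After 1 (next): list=[6, 9, 8, 2] cursor@9
After 2 (next): list=[6, 9, 8, 2] cursor@8
After 3 (next): list=[6, 9, 8, 2] cursor@2
After 4 (prev): list=[6, 9, 8, 2] cursor@8
After 5 (delete_current): list=[6, 9, 2] cursor@2
After 6 (delete_current): list=[6, 9] cursor@9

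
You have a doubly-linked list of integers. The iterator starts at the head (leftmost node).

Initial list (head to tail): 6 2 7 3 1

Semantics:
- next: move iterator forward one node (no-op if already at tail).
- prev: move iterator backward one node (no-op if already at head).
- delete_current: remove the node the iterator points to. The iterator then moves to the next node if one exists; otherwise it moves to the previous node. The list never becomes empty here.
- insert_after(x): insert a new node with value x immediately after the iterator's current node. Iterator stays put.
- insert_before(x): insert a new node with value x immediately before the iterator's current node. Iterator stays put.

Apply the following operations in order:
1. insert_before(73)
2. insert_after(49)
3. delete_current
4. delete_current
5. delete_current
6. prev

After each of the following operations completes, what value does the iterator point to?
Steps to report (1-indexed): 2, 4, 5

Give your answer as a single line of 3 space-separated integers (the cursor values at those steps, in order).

After 1 (insert_before(73)): list=[73, 6, 2, 7, 3, 1] cursor@6
After 2 (insert_after(49)): list=[73, 6, 49, 2, 7, 3, 1] cursor@6
After 3 (delete_current): list=[73, 49, 2, 7, 3, 1] cursor@49
After 4 (delete_current): list=[73, 2, 7, 3, 1] cursor@2
After 5 (delete_current): list=[73, 7, 3, 1] cursor@7
After 6 (prev): list=[73, 7, 3, 1] cursor@73

Answer: 6 2 7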